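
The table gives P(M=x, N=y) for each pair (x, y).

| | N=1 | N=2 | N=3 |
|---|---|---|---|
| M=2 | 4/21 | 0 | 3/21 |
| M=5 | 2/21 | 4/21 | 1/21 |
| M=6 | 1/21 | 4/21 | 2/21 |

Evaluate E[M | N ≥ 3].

23/6

P(N ≥ 3) = 2/7.
Σ M·P over the event = 2·(3/21) + 5·(1/21) + 6·(2/21) = 23/21.
E[M | N ≥ 3] = (23/21) / (2/7) = 23/6.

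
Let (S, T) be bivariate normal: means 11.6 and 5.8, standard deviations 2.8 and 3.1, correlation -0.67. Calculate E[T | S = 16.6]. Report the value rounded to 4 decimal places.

For a bivariate normal, E[T | S=x] = μ_T + ρ·(σ_T/σ_S)·(x − μ_S).
E[T | S=16.6] = 5.8 + (-0.67)·(3.1/2.8)·(16.6 − (11.6)) = 5.8 + (-0.74179)·(5) = 2.0911.

2.0911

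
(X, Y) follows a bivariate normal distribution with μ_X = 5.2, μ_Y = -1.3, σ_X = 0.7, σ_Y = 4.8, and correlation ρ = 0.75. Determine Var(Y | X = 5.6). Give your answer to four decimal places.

10.0800

Var(Y | X=x) = (1 − ρ²)·σ_Y².
Var(Y | X=5.6) = (4.8)²·(1 − (0.75)²) = 23.04·0.4375 = 10.0800.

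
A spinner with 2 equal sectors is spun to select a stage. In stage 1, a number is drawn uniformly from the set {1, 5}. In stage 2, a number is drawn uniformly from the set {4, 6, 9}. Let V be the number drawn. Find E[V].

14/3

E[V | stage 1] = (1+5)/2 = 3.
E[V | stage 2] = (4+6+9)/3 = 19/3.
By the law of total expectation,
E[V] = (1/2)·(3) + (1/2)·(19/3) = 14/3.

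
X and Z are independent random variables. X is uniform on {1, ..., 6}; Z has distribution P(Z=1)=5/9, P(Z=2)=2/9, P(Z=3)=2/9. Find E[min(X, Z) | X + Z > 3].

P(X + Z > 3) = 7/9.
Summing min(X,Z)·P(x,y) over outcomes with X + Z > 3 gives 35/27.
E[min(X, Z) | X + Z > 3] = (35/27) / (7/9) = 5/3.

5/3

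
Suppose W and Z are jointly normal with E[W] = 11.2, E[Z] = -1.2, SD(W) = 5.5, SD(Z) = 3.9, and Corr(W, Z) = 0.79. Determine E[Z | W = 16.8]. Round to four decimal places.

1.9370

For a bivariate normal, E[Z | W=x] = μ_Z + ρ·(σ_Z/σ_W)·(x − μ_W).
E[Z | W=16.8] = -1.2 + (0.79)·(3.9/5.5)·(16.8 − (11.2)) = -1.2 + (0.56018)·(5.6) = 1.9370.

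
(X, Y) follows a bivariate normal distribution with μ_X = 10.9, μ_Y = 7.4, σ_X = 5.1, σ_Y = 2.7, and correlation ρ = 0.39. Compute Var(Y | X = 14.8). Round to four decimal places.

Var(Y | X=x) = (1 − ρ²)·σ_Y².
Var(Y | X=14.8) = (2.7)²·(1 − (0.39)²) = 7.29·0.8479 = 6.1812.

6.1812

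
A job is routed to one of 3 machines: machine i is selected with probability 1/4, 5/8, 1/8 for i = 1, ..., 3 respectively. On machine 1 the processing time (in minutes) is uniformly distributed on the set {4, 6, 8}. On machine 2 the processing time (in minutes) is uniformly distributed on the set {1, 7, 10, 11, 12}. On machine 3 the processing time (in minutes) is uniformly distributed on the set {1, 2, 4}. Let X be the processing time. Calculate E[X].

83/12

E[X | machine 1] = (4+6+8)/3 = 6.
E[X | machine 2] = (1+7+10+11+12)/5 = 41/5.
E[X | machine 3] = (1+2+4)/3 = 7/3.
By the law of total expectation,
E[X] = (1/4)·(6) + (5/8)·(41/5) + (1/8)·(7/3) = 83/12.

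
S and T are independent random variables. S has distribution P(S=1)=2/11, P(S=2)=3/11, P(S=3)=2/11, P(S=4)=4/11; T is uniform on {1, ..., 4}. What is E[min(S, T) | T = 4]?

P(T = 4) = 1/4.
Summing min(S,T)·P(x,y) over outcomes with T = 4 gives 15/22.
E[min(S, T) | T = 4] = (15/22) / (1/4) = 30/11.

30/11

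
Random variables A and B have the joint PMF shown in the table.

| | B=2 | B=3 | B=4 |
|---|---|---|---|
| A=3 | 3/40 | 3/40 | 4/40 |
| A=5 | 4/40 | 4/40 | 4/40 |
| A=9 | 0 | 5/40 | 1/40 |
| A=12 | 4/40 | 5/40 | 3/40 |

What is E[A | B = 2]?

P(B = 2) = 11/40.
Σ A·P over the event = 3·(3/40) + 5·(4/40) + 12·(4/40) = 77/40.
E[A | B = 2] = (77/40) / (11/40) = 7.

7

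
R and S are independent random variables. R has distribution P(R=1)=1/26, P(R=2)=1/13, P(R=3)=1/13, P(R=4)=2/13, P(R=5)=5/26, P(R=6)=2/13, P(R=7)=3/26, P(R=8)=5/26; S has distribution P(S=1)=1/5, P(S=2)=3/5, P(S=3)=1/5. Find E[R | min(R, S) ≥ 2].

136/25

P(min(R, S) ≥ 2) = 10/13.
Summing R·P(x,y) over outcomes with min(R, S) ≥ 2 gives 272/65.
E[R | min(R, S) ≥ 2] = (272/65) / (10/13) = 136/25.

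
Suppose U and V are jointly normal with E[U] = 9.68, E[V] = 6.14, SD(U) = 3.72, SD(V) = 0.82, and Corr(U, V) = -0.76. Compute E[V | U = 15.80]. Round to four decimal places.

5.1147

The regression of V on U has slope ρ·σ_V/σ_U and passes through (μ_U, μ_V).
E[V | U=15.80] = 6.14 + (-0.76)·(0.82/3.72)·(15.80 − (9.68)) = 6.14 + (-0.16753)·(6.12) = 5.1147.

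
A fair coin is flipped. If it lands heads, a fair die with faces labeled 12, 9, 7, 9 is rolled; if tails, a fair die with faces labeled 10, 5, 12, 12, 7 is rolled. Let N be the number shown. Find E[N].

E[N | heads] = (12+9+7+9)/4 = 37/4.
E[N | tails] = (10+5+12+12+7)/5 = 46/5.
E[N] = (1/2)·(37/4) + (1/2)·(46/5) = 369/40.

369/40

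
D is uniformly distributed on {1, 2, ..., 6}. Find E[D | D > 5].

6

Given D > 5, D is equally likely to be any of {6}.
E[D | D > 5] = (6) / 1 = 6.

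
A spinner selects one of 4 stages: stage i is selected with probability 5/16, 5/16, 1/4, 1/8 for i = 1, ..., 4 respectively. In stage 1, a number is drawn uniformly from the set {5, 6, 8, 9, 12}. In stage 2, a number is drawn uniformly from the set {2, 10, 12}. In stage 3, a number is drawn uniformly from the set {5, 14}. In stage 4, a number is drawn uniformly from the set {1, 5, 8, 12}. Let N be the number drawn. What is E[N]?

131/16

E[N | stage 1] = (5+6+8+9+12)/5 = 8.
E[N | stage 2] = (2+10+12)/3 = 8.
E[N | stage 3] = (5+14)/2 = 19/2.
E[N | stage 4] = (1+5+8+12)/4 = 13/2.
By the law of total expectation,
E[N] = (5/16)·(8) + (5/16)·(8) + (1/4)·(19/2) + (1/8)·(13/2) = 131/16.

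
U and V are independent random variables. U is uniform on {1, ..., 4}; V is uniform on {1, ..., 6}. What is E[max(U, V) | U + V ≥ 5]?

P(U + V ≥ 5) = 3/4.
Summing max(U,V)·P(x,y) over outcomes with U + V ≥ 5 gives 27/8.
E[max(U, V) | U + V ≥ 5] = (27/8) / (3/4) = 9/2.

9/2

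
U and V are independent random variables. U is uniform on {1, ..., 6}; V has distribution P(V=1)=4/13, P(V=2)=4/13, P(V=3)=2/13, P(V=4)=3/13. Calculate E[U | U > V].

P(U > V) = 8/13.
Summing U·P(x,y) over outcomes with U > V gives 215/78.
E[U | U > V] = (215/78) / (8/13) = 215/48.

215/48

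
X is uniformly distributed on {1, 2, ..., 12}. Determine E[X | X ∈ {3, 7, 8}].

P(X ∈ {3, 7, 8}) = 1/4.
Σ over the event: 3·1/12 + 7·1/12 + 8·1/12 = 3/2.
E[X | X ∈ {3, 7, 8}] = (3/2) / (1/4) = 6.

6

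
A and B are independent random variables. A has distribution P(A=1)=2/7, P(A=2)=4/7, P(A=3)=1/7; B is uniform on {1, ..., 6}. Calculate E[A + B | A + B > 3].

203/34

P(A + B > 3) = 17/21.
Summing (A+B)·P(x,y) over outcomes with A + B > 3 gives 29/6.
E[A + B | A + B > 3] = (29/6) / (17/21) = 203/34.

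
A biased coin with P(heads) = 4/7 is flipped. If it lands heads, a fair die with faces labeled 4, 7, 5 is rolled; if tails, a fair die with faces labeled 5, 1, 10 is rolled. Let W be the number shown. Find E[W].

E[W | heads] = (4+7+5)/3 = 16/3.
E[W | tails] = (5+1+10)/3 = 16/3.
E[W] = (4/7)·(16/3) + (3/7)·(16/3) = 16/3.

16/3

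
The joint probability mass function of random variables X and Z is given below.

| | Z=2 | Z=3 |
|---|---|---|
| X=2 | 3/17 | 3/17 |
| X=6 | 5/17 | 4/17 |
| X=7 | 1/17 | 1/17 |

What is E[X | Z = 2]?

P(Z = 2) = 9/17.
Σ X·P over the event = 2·(3/17) + 6·(5/17) + 7·(1/17) = 43/17.
E[X | Z = 2] = (43/17) / (9/17) = 43/9.

43/9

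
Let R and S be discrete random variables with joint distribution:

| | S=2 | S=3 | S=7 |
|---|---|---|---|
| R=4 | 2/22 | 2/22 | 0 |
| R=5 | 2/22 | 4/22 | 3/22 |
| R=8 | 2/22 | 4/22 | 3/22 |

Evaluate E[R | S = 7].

13/2

P(S = 7) = 3/11.
Σ R·P over the event = 5·(3/22) + 8·(3/22) = 39/22.
E[R | S = 7] = (39/22) / (3/11) = 13/2.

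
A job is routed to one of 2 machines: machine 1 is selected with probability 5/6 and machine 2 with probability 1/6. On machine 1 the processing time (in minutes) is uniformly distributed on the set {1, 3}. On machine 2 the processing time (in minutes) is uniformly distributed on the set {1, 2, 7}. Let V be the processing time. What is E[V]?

20/9

E[V | machine 1] = (1+3)/2 = 2.
E[V | machine 2] = (1+2+7)/3 = 10/3.
E[V] = (5/6)·(2) + (1/6)·(10/3) = 20/9.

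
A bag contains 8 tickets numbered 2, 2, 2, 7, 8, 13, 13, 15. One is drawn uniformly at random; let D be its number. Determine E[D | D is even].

P(D is even) = 1/2.
Σ over the event: 2·3/8 + 8·1/8 = 7/4.
E[D | D is even] = (7/4) / (1/2) = 7/2.

7/2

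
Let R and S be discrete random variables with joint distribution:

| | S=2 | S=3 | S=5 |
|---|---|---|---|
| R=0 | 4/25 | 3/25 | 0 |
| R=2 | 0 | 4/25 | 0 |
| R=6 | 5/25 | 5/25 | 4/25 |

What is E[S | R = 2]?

3

P(R = 2) = 4/25.
Σ S·P over the event = 3·(4/25) = 12/25.
E[S | R = 2] = (12/25) / (4/25) = 3.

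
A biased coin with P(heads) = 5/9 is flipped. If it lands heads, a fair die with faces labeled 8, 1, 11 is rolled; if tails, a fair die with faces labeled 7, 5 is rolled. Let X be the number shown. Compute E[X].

172/27

E[X | heads] = (8+1+11)/3 = 20/3.
E[X | tails] = (7+5)/2 = 6.
By the law of total expectation,
E[X] = (5/9)·(20/3) + (4/9)·(6) = 172/27.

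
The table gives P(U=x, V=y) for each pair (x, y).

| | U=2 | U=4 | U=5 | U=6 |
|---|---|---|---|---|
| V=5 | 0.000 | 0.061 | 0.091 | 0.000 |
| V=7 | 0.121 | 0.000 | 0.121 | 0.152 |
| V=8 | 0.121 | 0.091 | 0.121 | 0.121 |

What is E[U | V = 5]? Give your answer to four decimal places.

P(V = 5) = 0.152.
Σ U·P over the event = 4·(0.061) + 5·(0.091) = 0.699.
E[U | V = 5] = (0.699) / (0.152) = 4.5987.

4.5987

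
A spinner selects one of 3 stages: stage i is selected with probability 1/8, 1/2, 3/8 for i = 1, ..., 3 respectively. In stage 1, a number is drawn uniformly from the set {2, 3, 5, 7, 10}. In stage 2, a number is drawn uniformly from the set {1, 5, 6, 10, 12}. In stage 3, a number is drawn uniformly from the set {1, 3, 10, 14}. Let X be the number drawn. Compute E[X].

67/10

E[X | stage 1] = (2+3+5+7+10)/5 = 27/5.
E[X | stage 2] = (1+5+6+10+12)/5 = 34/5.
E[X | stage 3] = (1+3+10+14)/4 = 7.
By the law of total expectation,
E[X] = (1/8)·(27/5) + (1/2)·(34/5) + (3/8)·(7) = 67/10.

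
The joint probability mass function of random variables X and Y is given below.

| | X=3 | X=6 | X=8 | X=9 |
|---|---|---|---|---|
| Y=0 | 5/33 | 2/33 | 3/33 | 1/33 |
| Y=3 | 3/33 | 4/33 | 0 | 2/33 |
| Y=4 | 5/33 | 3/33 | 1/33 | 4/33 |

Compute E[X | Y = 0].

60/11

P(Y = 0) = 1/3.
Σ X·P over the event = 3·(5/33) + 6·(2/33) + 8·(3/33) + 9·(1/33) = 20/11.
E[X | Y = 0] = (20/11) / (1/3) = 60/11.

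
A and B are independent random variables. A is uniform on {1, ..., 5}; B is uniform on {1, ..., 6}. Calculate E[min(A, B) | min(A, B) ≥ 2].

P(min(A, B) ≥ 2) = 2/3.
Summing min(A,B)·P(x,y) over outcomes with min(A, B) ≥ 2 gives 2.
E[min(A, B) | min(A, B) ≥ 2] = (2) / (2/3) = 3.

3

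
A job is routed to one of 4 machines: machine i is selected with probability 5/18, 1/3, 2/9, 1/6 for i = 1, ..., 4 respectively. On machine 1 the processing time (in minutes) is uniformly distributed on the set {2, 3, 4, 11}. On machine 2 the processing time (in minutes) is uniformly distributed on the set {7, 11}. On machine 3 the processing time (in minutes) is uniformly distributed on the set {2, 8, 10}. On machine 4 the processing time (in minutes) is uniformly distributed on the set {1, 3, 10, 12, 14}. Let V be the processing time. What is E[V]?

E[V | machine 1] = (2+3+4+11)/4 = 5.
E[V | machine 2] = (7+11)/2 = 9.
E[V | machine 3] = (2+8+10)/3 = 20/3.
E[V | machine 4] = (1+3+10+12+14)/5 = 8.
By the law of total expectation,
E[V] = (5/18)·(5) + (1/3)·(9) + (2/9)·(20/3) + (1/6)·(8) = 389/54.

389/54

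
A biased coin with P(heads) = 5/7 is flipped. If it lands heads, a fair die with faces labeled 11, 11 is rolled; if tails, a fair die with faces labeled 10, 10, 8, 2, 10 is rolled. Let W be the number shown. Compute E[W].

71/7

E[W | heads] = (11+11)/2 = 11.
E[W | tails] = (10+10+8+2+10)/5 = 8.
E[W] = (5/7)·(11) + (2/7)·(8) = 71/7.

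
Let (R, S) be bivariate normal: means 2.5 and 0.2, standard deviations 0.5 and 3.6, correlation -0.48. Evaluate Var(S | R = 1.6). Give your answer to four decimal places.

For a bivariate normal, Var(S | R=x) = σ_S²(1 − ρ²).
Var(S | R=1.6) = (3.6)²·(1 − (-0.48)²) = 12.96·0.7696 = 9.9740.

9.9740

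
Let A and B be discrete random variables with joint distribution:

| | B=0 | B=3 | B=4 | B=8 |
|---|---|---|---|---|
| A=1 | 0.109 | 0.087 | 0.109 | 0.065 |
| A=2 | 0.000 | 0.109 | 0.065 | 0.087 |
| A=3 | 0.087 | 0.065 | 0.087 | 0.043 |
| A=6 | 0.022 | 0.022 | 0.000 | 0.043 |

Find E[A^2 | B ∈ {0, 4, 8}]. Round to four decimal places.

P(B ∈ {0, 4, 8}) = 0.717.
Summing A^2·P(A=x,B=y) over the conditioning event gives 5.184.
E[A^2 | B ∈ {0, 4, 8}] = (5.184) / (0.717) = 7.2301.

7.2301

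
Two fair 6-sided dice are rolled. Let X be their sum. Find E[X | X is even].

P(X is even) = 1/2.
Σ over the event: 2·1/36 + 4·1/12 + 6·5/36 + 8·5/36 + 10·1/12 + 12·1/36 = 7/2.
E[X | X is even] = (7/2) / (1/2) = 7.

7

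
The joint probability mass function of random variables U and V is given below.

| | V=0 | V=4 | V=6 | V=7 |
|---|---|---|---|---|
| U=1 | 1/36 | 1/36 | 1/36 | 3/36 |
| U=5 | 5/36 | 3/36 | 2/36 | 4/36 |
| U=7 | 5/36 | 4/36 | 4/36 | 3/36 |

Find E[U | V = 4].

P(V = 4) = 2/9.
Σ U·P over the event = 1·(1/36) + 5·(3/36) + 7·(4/36) = 11/9.
E[U | V = 4] = (11/9) / (2/9) = 11/2.

11/2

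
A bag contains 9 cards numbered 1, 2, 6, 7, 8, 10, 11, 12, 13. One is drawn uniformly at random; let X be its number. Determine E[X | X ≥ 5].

67/7

P(X ≥ 5) = 7/9.
Σ over the event: 6·1/9 + 7·1/9 + 8·1/9 + 10·1/9 + 11·1/9 + 12·1/9 + 13·1/9 = 67/9.
E[X | X ≥ 5] = (67/9) / (7/9) = 67/7.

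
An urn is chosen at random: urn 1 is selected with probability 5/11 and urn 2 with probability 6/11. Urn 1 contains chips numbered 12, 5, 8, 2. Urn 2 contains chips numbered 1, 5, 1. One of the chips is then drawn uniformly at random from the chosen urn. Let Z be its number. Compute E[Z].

E[Z | urn 1] = (12+5+8+2)/4 = 27/4.
E[Z | urn 2] = (1+5+1)/3 = 7/3.
By the law of total expectation,
E[Z] = (5/11)·(27/4) + (6/11)·(7/3) = 191/44.

191/44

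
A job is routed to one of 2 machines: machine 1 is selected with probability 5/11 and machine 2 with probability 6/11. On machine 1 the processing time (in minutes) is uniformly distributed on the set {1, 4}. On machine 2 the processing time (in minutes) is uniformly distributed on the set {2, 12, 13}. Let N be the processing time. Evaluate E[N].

E[N | machine 1] = (1+4)/2 = 5/2.
E[N | machine 2] = (2+12+13)/3 = 9.
By the law of total expectation,
E[N] = (5/11)·(5/2) + (6/11)·(9) = 133/22.

133/22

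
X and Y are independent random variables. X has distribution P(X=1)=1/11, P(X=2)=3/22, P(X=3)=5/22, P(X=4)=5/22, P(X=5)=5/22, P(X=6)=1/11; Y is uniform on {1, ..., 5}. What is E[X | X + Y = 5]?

43/15

P(X + Y = 5) = 3/22.
Summing X·P(x,y) over outcomes with X + Y = 5 gives 43/110.
E[X | X + Y = 5] = (43/110) / (3/22) = 43/15.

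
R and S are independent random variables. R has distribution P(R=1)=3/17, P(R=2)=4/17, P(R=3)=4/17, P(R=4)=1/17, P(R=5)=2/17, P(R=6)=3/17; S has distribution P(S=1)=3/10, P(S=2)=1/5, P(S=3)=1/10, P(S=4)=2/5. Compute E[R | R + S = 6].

P(R + S = 6) = 14/85.
Summing R·P(x,y) over outcomes with R + S = 6 gives 41/85.
E[R | R + S = 6] = (41/85) / (14/85) = 41/14.

41/14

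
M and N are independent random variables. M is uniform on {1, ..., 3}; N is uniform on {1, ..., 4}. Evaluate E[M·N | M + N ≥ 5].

15/2

Outcomes with M + N ≥ 5: (1,4), (2,3), (2,4), (3,2), (3,3), (3,4), each with probability 1/12.
E[M·N | M + N ≥ 5] = (4 + 6 + 8 + 6 + 9 + 12) / 6 = 15/2.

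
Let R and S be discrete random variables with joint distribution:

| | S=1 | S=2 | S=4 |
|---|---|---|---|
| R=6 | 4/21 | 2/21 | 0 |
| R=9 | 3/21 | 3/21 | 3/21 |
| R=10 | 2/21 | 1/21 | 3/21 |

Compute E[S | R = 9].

P(R = 9) = 3/7.
Summing S·P(R=x,S=y) over the conditioning event gives 1.
E[S | R = 9] = (1) / (3/7) = 7/3.

7/3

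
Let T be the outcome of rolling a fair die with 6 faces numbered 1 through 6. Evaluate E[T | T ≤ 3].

Given T ≤ 3, T is equally likely to be any of {1, 2, 3}.
E[T | T ≤ 3] = (1 + 2 + 3) / 3 = 2.

2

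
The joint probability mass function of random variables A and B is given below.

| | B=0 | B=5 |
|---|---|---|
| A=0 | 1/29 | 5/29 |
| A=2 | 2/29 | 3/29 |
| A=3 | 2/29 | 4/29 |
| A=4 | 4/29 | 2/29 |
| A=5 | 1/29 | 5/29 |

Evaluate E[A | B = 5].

51/19

P(B = 5) = 19/29.
Σ A·P over the event = 0·(5/29) + 2·(3/29) + 3·(4/29) + 4·(2/29) + 5·(5/29) = 51/29.
E[A | B = 5] = (51/29) / (19/29) = 51/19.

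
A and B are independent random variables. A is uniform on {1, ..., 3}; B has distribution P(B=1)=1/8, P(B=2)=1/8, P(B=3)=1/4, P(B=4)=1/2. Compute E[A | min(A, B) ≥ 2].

5/2

P(min(A, B) ≥ 2) = 7/12.
Summing A·P(x,y) over outcomes with min(A, B) ≥ 2 gives 35/24.
E[A | min(A, B) ≥ 2] = (35/24) / (7/12) = 5/2.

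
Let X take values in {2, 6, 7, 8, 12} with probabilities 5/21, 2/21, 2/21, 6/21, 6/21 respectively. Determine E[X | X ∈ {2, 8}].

58/11

P(X ∈ {2, 8}) = 11/21.
Σ over the event: 2·5/21 + 8·2/7 = 58/21.
E[X | X ∈ {2, 8}] = (58/21) / (11/21) = 58/11.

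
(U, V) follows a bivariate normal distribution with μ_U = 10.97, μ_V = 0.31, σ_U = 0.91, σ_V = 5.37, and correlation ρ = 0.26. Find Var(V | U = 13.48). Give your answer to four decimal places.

The conditional variance in a bivariate normal is σ_V²(1 − ρ²), independent of x.
Var(V | U=13.48) = (5.37)²·(1 − (0.26)²) = 28.8369·0.9324 = 26.8875.

26.8875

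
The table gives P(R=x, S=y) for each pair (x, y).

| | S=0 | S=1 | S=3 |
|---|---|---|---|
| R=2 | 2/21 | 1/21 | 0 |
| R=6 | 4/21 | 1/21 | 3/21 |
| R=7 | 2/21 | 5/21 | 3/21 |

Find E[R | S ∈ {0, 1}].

P(S ∈ {0, 1}) = 5/7.
Σ R·P over the event = 2·(2/21) + 2·(1/21) + 6·(4/21) + 6·(1/21) + 7·(2/21) + 7·(5/21) = 85/21.
E[R | S ∈ {0, 1}] = (85/21) / (5/7) = 17/3.

17/3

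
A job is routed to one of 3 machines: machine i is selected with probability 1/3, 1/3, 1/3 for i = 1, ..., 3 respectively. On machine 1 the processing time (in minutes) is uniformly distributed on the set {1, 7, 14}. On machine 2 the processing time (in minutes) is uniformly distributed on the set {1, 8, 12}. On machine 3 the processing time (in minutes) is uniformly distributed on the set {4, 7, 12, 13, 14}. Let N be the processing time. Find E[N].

73/9

E[N | machine 1] = (1+7+14)/3 = 22/3.
E[N | machine 2] = (1+8+12)/3 = 7.
E[N | machine 3] = (4+7+12+13+14)/5 = 10.
E[N] = (1/3)·(22/3) + (1/3)·(7) + (1/3)·(10) = 73/9.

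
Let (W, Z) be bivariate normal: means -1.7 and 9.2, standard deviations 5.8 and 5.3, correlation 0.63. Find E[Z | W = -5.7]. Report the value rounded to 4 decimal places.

6.8972

For a bivariate normal, E[Z | W=x] = μ_Z + ρ·(σ_Z/σ_W)·(x − μ_W).
E[Z | W=-5.7] = 9.2 + (0.63)·(5.3/5.8)·(-5.7 − (-1.7)) = 9.2 + (0.57569)·(-4) = 6.8972.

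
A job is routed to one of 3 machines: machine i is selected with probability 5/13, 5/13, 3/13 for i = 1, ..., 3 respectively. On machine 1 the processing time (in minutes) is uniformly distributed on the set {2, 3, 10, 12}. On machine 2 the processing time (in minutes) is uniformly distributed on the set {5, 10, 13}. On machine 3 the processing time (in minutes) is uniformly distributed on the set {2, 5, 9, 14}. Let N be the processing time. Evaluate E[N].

95/12

E[N | machine 1] = (2+3+10+12)/4 = 27/4.
E[N | machine 2] = (5+10+13)/3 = 28/3.
E[N | machine 3] = (2+5+9+14)/4 = 15/2.
E[N] = (5/13)·(27/4) + (5/13)·(28/3) + (3/13)·(15/2) = 95/12.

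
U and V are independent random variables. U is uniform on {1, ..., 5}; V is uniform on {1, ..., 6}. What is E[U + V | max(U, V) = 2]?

10/3

Outcomes with max(U, V) = 2: (1,2), (2,1), (2,2), each with probability 1/30.
E[U + V | max(U, V) = 2] = (3 + 3 + 4) / 3 = 10/3.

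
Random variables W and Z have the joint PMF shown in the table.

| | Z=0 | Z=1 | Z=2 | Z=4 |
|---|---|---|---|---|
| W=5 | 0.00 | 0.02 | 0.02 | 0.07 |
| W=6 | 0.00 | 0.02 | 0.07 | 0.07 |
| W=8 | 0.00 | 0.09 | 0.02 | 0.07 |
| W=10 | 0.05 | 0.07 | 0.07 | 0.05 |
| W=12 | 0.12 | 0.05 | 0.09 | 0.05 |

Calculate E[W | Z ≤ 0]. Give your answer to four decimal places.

11.4118

P(Z ≤ 0) = 0.17.
Σ W·P over the event = 10·(0.05) + 12·(0.12) = 1.94.
E[W | Z ≤ 0] = (1.94) / (0.17) = 11.4118.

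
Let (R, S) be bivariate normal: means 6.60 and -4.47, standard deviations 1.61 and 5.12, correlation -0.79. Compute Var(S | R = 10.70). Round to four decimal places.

Var(S | R=x) = (1 − ρ²)·σ_S².
Var(S | R=10.70) = (5.12)²·(1 − (-0.79)²) = 26.2144·0.3759 = 9.8540.

9.8540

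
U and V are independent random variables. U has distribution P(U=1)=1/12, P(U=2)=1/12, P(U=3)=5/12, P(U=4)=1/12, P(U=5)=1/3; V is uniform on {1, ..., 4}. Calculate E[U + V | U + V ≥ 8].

76/9

P(U + V ≥ 8) = 3/16.
Summing (U+V)·P(x,y) over outcomes with U + V ≥ 8 gives 19/12.
E[U + V | U + V ≥ 8] = (19/12) / (3/16) = 76/9.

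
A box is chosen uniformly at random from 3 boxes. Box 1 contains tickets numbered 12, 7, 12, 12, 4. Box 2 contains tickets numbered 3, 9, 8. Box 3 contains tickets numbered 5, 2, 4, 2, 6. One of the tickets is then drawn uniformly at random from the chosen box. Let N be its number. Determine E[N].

298/45

E[N | box 1] = (12+7+12+12+4)/5 = 47/5.
E[N | box 2] = (3+9+8)/3 = 20/3.
E[N | box 3] = (5+2+4+2+6)/5 = 19/5.
By the law of total expectation,
E[N] = (1/3)·(47/5) + (1/3)·(20/3) + (1/3)·(19/5) = 298/45.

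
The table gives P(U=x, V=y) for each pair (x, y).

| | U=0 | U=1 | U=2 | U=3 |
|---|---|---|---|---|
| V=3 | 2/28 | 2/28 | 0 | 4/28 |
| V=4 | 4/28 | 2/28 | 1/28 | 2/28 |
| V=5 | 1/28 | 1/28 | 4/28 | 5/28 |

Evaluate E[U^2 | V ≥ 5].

P(V ≥ 5) = 11/28.
Σ U^2·P over the event = 0·(1/28) + 1·(1/28) + 4·(4/28) + 9·(5/28) = 31/14.
E[U^2 | V ≥ 5] = (31/14) / (11/28) = 62/11.

62/11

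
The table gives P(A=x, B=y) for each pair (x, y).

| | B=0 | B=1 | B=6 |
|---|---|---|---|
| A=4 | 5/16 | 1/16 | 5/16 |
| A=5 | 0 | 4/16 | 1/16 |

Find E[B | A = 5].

2

P(A = 5) = 5/16.
Σ B·P over the event = 1·(4/16) + 6·(1/16) = 5/8.
E[B | A = 5] = (5/8) / (5/16) = 2.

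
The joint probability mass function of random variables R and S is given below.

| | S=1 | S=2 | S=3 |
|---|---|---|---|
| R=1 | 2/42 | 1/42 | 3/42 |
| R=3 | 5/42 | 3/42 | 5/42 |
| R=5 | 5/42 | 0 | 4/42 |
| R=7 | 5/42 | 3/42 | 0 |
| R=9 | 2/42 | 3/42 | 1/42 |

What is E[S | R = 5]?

17/9

P(R = 5) = 3/14.
Σ S·P over the event = 1·(5/42) + 3·(4/42) = 17/42.
E[S | R = 5] = (17/42) / (3/14) = 17/9.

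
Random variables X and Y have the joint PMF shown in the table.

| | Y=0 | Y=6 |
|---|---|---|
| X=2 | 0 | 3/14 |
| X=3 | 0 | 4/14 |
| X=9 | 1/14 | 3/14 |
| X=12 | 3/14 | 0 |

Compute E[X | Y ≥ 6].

9/2

P(Y ≥ 6) = 5/7.
Σ X·P over the event = 2·(3/14) + 3·(4/14) + 9·(3/14) = 45/14.
E[X | Y ≥ 6] = (45/14) / (5/7) = 9/2.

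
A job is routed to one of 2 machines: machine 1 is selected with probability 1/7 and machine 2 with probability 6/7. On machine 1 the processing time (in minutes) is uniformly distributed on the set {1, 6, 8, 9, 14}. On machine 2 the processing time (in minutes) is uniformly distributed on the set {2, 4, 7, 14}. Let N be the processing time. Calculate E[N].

E[N | machine 1] = (1+6+8+9+14)/5 = 38/5.
E[N | machine 2] = (2+4+7+14)/4 = 27/4.
E[N] = (1/7)·(38/5) + (6/7)·(27/4) = 481/70.

481/70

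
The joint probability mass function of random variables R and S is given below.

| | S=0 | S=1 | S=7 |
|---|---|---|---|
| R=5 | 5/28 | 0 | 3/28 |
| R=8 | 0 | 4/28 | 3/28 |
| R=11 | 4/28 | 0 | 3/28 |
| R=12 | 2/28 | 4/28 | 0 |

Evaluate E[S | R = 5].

P(R = 5) = 2/7.
Summing S·P(R=x,S=y) over the conditioning event gives 3/4.
E[S | R = 5] = (3/4) / (2/7) = 21/8.

21/8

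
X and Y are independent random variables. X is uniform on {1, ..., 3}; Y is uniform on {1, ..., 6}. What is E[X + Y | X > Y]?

4

P(X > Y) = 1/6.
Summing (X+Y)·P(x,y) over outcomes with X > Y gives 2/3.
E[X + Y | X > Y] = (2/3) / (1/6) = 4.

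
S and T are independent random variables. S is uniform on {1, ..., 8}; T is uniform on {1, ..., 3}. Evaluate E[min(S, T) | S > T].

P(S > T) = 3/4.
Summing min(S,T)·P(x,y) over outcomes with S > T gives 17/12.
E[min(S, T) | S > T] = (17/12) / (3/4) = 17/9.

17/9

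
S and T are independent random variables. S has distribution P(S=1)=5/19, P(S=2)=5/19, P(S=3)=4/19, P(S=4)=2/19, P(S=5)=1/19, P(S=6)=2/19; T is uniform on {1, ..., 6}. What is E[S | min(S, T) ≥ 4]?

P(min(S, T) ≥ 4) = 5/38.
Summing S·P(x,y) over outcomes with min(S, T) ≥ 4 gives 25/38.
E[S | min(S, T) ≥ 4] = (25/38) / (5/38) = 5.

5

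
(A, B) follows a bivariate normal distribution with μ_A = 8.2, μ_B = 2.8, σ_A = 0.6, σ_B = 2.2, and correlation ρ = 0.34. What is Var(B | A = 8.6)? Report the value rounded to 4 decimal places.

4.2805

For a bivariate normal, Var(B | A=x) = σ_B²(1 − ρ²).
Var(B | A=8.6) = (2.2)²·(1 − (0.34)²) = 4.84·0.8844 = 4.2805.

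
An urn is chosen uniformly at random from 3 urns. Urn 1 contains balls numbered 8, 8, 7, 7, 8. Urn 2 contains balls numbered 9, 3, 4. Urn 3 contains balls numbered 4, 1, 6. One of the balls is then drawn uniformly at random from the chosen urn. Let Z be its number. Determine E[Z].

83/15

E[Z | urn 1] = (8+8+7+7+8)/5 = 38/5.
E[Z | urn 2] = (9+3+4)/3 = 16/3.
E[Z | urn 3] = (4+1+6)/3 = 11/3.
E[Z] = (1/3)·(38/5) + (1/3)·(16/3) + (1/3)·(11/3) = 83/15.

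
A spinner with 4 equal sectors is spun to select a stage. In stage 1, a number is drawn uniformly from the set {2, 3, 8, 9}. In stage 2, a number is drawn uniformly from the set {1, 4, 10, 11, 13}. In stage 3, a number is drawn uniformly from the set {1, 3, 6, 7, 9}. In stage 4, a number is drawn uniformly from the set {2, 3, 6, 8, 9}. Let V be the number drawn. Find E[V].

241/40

E[V | stage 1] = (2+3+8+9)/4 = 11/2.
E[V | stage 2] = (1+4+10+11+13)/5 = 39/5.
E[V | stage 3] = (1+3+6+7+9)/5 = 26/5.
E[V | stage 4] = (2+3+6+8+9)/5 = 28/5.
E[V] = (1/4)·(11/2) + (1/4)·(39/5) + (1/4)·(26/5) + (1/4)·(28/5) = 241/40.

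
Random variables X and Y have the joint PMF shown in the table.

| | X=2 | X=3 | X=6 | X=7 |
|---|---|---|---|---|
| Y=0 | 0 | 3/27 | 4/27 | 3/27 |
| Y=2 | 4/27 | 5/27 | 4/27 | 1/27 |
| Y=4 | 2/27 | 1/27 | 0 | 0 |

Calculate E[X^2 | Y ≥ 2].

P(Y ≥ 2) = 17/27.
Summing X^2·P(X=x,Y=y) over the conditioning event gives 271/27.
E[X^2 | Y ≥ 2] = (271/27) / (17/27) = 271/17.

271/17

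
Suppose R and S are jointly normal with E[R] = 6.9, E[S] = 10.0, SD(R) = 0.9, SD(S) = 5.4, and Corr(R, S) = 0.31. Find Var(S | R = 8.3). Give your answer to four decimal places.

26.3577

For a bivariate normal, Var(S | R=x) = σ_S²(1 − ρ²).
Var(S | R=8.3) = (5.4)²·(1 − (0.31)²) = 29.16·0.9039 = 26.3577.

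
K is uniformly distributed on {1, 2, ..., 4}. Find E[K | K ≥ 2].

3

Given K ≥ 2, K is equally likely to be any of {2, 3, 4}.
E[K | K ≥ 2] = (2 + 3 + 4) / 3 = 3.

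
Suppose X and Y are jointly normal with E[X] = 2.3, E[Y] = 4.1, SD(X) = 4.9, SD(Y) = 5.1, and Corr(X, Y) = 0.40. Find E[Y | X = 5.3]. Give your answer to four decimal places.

5.3490

E[Y | X=x] = μ_Y + ρ(σ_Y/σ_X)(x − μ_X) for jointly normal variables.
E[Y | X=5.3] = 4.1 + (0.40)·(5.1/4.9)·(5.3 − (2.3)) = 4.1 + (0.41633)·(3) = 5.3490.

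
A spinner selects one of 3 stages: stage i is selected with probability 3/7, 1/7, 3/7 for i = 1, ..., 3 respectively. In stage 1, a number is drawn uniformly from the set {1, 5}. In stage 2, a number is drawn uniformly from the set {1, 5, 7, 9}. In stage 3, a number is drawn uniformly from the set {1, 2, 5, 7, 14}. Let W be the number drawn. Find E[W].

319/70

E[W | stage 1] = (1+5)/2 = 3.
E[W | stage 2] = (1+5+7+9)/4 = 11/2.
E[W | stage 3] = (1+2+5+7+14)/5 = 29/5.
E[W] = (3/7)·(3) + (1/7)·(11/2) + (3/7)·(29/5) = 319/70.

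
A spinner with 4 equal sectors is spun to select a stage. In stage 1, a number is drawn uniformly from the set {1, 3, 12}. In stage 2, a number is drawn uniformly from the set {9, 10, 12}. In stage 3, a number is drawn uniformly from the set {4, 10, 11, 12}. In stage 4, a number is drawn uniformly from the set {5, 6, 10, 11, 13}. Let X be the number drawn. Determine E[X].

E[X | stage 1] = (1+3+12)/3 = 16/3.
E[X | stage 2] = (9+10+12)/3 = 31/3.
E[X | stage 3] = (4+10+11+12)/4 = 37/4.
E[X | stage 4] = (5+6+10+11+13)/5 = 9.
By the law of total expectation,
E[X] = (1/4)·(16/3) + (1/4)·(31/3) + (1/4)·(37/4) + (1/4)·(9) = 407/48.

407/48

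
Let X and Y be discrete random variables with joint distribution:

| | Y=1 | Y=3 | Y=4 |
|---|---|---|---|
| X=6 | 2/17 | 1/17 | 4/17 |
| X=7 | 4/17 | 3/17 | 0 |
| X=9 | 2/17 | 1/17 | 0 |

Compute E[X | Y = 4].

P(Y = 4) = 4/17.
Σ X·P over the event = 6·(4/17) = 24/17.
E[X | Y = 4] = (24/17) / (4/17) = 6.

6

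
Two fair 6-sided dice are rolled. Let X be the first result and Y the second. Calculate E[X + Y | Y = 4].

15/2

Outcomes with Y = 4: (1,4), (2,4), (3,4), (4,4), (5,4), (6,4), each with probability 1/36.
E[X + Y | Y = 4] = (5 + 6 + 7 + 8 + 9 + 10) / 6 = 15/2.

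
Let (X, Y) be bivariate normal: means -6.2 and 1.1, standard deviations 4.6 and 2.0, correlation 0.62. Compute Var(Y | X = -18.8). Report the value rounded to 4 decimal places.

Var(Y | X=x) = (1 − ρ²)·σ_Y².
Var(Y | X=-18.8) = (2.0)²·(1 − (0.62)²) = 4·0.6156 = 2.4624.

2.4624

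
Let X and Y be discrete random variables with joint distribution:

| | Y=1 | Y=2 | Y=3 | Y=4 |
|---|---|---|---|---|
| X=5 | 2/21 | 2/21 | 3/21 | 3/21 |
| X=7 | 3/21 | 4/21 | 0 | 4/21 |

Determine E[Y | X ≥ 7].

P(X ≥ 7) = 11/21.
Summing Y·P(X=x,Y=y) over the conditioning event gives 9/7.
E[Y | X ≥ 7] = (9/7) / (11/21) = 27/11.

27/11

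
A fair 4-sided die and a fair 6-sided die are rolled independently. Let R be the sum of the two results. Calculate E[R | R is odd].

6

P(R is odd) = 1/2.
Σ over the event: 3·1/12 + 5·1/6 + 7·1/6 + 9·1/12 = 3.
E[R | R is odd] = (3) / (1/2) = 6.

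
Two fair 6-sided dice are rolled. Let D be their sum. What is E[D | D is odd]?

7

P(D is odd) = 1/2.
Σ over the event: 3·1/18 + 5·1/9 + 7·1/6 + 9·1/9 + 11·1/18 = 7/2.
E[D | D is odd] = (7/2) / (1/2) = 7.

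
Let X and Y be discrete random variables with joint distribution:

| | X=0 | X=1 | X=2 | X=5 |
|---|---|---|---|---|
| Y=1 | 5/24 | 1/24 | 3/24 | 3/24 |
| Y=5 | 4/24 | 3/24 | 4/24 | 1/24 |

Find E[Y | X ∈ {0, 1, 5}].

P(X ∈ {0, 1, 5}) = 17/24.
Σ Y·P over the event = 1·(5/24) + 5·(4/24) + 1·(1/24) + 5·(3/24) + 1·(3/24) + 5·(1/24) = 49/24.
E[Y | X ∈ {0, 1, 5}] = (49/24) / (17/24) = 49/17.

49/17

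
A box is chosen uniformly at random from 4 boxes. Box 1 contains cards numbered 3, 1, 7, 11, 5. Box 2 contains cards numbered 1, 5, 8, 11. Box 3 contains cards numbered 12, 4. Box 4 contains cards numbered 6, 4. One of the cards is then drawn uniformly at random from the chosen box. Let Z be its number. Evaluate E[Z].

493/80

E[Z | box 1] = (3+1+7+11+5)/5 = 27/5.
E[Z | box 2] = (1+5+8+11)/4 = 25/4.
E[Z | box 3] = (12+4)/2 = 8.
E[Z | box 4] = (6+4)/2 = 5.
By the law of total expectation,
E[Z] = (1/4)·(27/5) + (1/4)·(25/4) + (1/4)·(8) + (1/4)·(5) = 493/80.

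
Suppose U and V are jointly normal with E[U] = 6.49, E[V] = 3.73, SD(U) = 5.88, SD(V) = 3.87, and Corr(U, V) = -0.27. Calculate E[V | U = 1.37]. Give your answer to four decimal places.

4.6398

E[V | U=x] = μ_V + ρ(σ_V/σ_U)(x − μ_U) for jointly normal variables.
E[V | U=1.37] = 3.73 + (-0.27)·(3.87/5.88)·(1.37 − (6.49)) = 3.73 + (-0.1777)·(-5.12) = 4.6398.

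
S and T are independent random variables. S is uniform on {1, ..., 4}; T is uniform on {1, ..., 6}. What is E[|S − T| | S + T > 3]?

P(S + T > 3) = 7/8.
Summing |S−T|·P(x,y) over outcomes with S + T > 3 gives 7/4.
E[|S − T| | S + T > 3] = (7/4) / (7/8) = 2.

2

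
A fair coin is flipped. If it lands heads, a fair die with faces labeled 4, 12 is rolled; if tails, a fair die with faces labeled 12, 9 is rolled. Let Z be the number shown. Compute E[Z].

E[Z | heads] = (4+12)/2 = 8.
E[Z | tails] = (12+9)/2 = 21/2.
By the law of total expectation,
E[Z] = (1/2)·(8) + (1/2)·(21/2) = 37/4.

37/4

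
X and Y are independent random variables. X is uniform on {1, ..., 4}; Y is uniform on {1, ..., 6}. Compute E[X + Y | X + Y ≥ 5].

62/9

P(X + Y ≥ 5) = 3/4.
Summing (X+Y)·P(x,y) over outcomes with X + Y ≥ 5 gives 31/6.
E[X + Y | X + Y ≥ 5] = (31/6) / (3/4) = 62/9.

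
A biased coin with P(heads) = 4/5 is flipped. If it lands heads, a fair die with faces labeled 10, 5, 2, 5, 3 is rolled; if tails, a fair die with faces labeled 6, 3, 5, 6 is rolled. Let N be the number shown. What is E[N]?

E[N | heads] = (10+5+2+5+3)/5 = 5.
E[N | tails] = (6+3+5+6)/4 = 5.
By the law of total expectation,
E[N] = (4/5)·(5) + (1/5)·(5) = 5.

5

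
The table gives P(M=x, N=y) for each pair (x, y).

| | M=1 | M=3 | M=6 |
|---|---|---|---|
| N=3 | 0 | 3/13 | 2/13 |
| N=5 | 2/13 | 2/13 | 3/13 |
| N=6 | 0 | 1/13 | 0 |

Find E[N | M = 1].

5

P(M = 1) = 2/13.
Σ N·P over the event = 5·(2/13) = 10/13.
E[N | M = 1] = (10/13) / (2/13) = 5.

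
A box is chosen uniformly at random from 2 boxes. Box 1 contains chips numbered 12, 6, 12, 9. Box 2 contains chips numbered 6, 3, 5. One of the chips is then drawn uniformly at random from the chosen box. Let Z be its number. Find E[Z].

E[Z | box 1] = (12+6+12+9)/4 = 39/4.
E[Z | box 2] = (6+3+5)/3 = 14/3.
E[Z] = (1/2)·(39/4) + (1/2)·(14/3) = 173/24.

173/24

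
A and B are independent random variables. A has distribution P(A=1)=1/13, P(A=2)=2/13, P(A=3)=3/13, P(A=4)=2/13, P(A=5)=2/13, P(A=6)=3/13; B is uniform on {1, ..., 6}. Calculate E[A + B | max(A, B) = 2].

17/5

P(max(A, B) = 2) = 5/78.
Summing (A+B)·P(x,y) over outcomes with max(A, B) = 2 gives 17/78.
E[A + B | max(A, B) = 2] = (17/78) / (5/78) = 17/5.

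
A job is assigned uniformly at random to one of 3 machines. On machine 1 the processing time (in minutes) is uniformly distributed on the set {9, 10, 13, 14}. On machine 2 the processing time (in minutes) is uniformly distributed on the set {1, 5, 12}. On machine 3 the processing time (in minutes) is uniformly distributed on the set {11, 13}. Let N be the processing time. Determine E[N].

59/6

E[N | machine 1] = (9+10+13+14)/4 = 23/2.
E[N | machine 2] = (1+5+12)/3 = 6.
E[N | machine 3] = (11+13)/2 = 12.
E[N] = (1/3)·(23/2) + (1/3)·(6) + (1/3)·(12) = 59/6.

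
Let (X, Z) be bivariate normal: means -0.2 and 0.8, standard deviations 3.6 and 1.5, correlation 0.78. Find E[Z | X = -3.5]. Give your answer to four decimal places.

E[Z | X=x] = μ_Z + ρ(σ_Z/σ_X)(x − μ_X) for jointly normal variables.
E[Z | X=-3.5] = 0.8 + (0.78)·(1.5/3.6)·(-3.5 − (-0.2)) = 0.8 + (0.325)·(-3.3) = -0.2725.

-0.2725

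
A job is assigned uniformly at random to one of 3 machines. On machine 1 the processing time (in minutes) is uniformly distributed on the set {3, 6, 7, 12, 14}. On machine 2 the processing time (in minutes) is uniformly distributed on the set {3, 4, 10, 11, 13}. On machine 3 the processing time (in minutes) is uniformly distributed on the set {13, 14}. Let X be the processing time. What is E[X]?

E[X | machine 1] = (3+6+7+12+14)/5 = 42/5.
E[X | machine 2] = (3+4+10+11+13)/5 = 41/5.
E[X | machine 3] = (13+14)/2 = 27/2.
E[X] = (1/3)·(42/5) + (1/3)·(41/5) + (1/3)·(27/2) = 301/30.

301/30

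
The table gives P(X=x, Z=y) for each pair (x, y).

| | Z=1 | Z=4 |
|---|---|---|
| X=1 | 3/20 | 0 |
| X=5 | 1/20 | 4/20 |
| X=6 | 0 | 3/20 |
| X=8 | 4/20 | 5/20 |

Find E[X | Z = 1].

5

P(Z = 1) = 2/5.
Summing X·P(X=x,Z=y) over the conditioning event gives 2.
E[X | Z = 1] = (2) / (2/5) = 5.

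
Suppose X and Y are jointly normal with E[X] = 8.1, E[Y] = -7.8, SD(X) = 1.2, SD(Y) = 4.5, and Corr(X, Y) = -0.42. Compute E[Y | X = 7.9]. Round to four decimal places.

E[Y | X=x] = μ_Y + ρ(σ_Y/σ_X)(x − μ_X) for jointly normal variables.
E[Y | X=7.9] = -7.8 + (-0.42)·(4.5/1.2)·(7.9 − (8.1)) = -7.8 + (-1.575)·(-0.2) = -7.4850.

-7.4850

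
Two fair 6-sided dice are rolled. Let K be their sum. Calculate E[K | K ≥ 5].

116/15

P(K ≥ 5) = 5/6.
Σ over the event: 5·1/9 + 6·5/36 + 7·1/6 + 8·5/36 + 9·1/9 + 10·1/12 + 11·1/18 + 12·1/36 = 58/9.
E[K | K ≥ 5] = (58/9) / (5/6) = 116/15.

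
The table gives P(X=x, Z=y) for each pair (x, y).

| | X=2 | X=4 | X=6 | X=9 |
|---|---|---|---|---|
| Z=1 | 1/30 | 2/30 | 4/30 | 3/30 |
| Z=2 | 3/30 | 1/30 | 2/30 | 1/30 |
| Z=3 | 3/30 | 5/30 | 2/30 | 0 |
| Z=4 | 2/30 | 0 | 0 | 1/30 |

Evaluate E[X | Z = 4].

P(Z = 4) = 1/10.
Σ X·P over the event = 2·(2/30) + 9·(1/30) = 13/30.
E[X | Z = 4] = (13/30) / (1/10) = 13/3.

13/3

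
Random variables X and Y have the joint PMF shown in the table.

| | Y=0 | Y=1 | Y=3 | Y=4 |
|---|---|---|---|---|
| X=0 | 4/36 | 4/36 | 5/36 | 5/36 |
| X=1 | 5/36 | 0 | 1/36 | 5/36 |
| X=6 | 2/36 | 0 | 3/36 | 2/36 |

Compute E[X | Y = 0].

P(Y = 0) = 11/36.
Σ X·P over the event = 0·(4/36) + 1·(5/36) + 6·(2/36) = 17/36.
E[X | Y = 0] = (17/36) / (11/36) = 17/11.

17/11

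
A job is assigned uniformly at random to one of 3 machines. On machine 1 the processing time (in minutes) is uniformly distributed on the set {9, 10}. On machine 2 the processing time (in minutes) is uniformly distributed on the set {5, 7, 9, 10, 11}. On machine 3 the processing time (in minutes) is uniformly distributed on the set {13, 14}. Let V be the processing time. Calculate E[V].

157/15

E[V | machine 1] = (9+10)/2 = 19/2.
E[V | machine 2] = (5+7+9+10+11)/5 = 42/5.
E[V | machine 3] = (13+14)/2 = 27/2.
By the law of total expectation,
E[V] = (1/3)·(19/2) + (1/3)·(42/5) + (1/3)·(27/2) = 157/15.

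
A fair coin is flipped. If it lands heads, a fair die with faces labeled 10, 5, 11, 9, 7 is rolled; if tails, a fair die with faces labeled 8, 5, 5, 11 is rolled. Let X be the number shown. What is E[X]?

313/40

E[X | heads] = (10+5+11+9+7)/5 = 42/5.
E[X | tails] = (8+5+5+11)/4 = 29/4.
By the law of total expectation,
E[X] = (1/2)·(42/5) + (1/2)·(29/4) = 313/40.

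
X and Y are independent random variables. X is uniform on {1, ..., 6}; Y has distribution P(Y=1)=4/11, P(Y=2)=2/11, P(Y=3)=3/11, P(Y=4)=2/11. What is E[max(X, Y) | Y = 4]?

P(Y = 4) = 2/11.
Summing max(X,Y)·P(x,y) over outcomes with Y = 4 gives 9/11.
E[max(X, Y) | Y = 4] = (9/11) / (2/11) = 9/2.

9/2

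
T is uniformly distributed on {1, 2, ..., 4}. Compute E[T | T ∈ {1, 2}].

P(T ∈ {1, 2}) = 1/2.
Σ over the event: 1·1/4 + 2·1/4 = 3/4.
E[T | T ∈ {1, 2}] = (3/4) / (1/2) = 3/2.

3/2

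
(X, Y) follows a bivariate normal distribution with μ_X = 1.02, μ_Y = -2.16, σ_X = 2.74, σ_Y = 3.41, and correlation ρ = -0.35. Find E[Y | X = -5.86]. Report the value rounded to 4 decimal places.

For a bivariate normal, E[Y | X=x] = μ_Y + ρ·(σ_Y/σ_X)·(x − μ_X).
E[Y | X=-5.86] = -2.16 + (-0.35)·(3.41/2.74)·(-5.86 − (1.02)) = -2.16 + (-0.43558)·(-6.88) = 0.8368.

0.8368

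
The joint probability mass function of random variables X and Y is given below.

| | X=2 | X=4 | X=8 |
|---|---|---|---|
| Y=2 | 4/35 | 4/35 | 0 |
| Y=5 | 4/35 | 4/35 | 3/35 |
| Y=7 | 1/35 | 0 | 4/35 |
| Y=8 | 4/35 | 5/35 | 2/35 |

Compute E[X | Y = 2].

P(Y = 2) = 8/35.
Σ X·P over the event = 2·(4/35) + 4·(4/35) = 24/35.
E[X | Y = 2] = (24/35) / (8/35) = 3.

3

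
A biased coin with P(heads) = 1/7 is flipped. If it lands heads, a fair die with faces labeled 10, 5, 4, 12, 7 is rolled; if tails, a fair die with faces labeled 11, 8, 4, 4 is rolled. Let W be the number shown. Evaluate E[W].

E[W | heads] = (10+5+4+12+7)/5 = 38/5.
E[W | tails] = (11+8+4+4)/4 = 27/4.
E[W] = (1/7)·(38/5) + (6/7)·(27/4) = 481/70.

481/70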